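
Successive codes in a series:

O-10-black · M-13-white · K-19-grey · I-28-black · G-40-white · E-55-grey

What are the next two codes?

C-73-black then A-94-white

Letter: letters move back 2 places in the alphabet, so O, M, K, I, G, E → C → A.
Second component — differences are 3, 6, 9, … (increasing by 3 each time): 10, 13, 19, 28, 40, 55 → 73 → 94.
Shade: repeats black → white → grey; black, white, grey, black, white, grey → black → white.
Putting the parts together: C-73-black and then A-94-white.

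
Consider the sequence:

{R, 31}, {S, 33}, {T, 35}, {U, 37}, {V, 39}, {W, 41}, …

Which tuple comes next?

Letter: letters move forward 1 place in the alphabet; R, S, T, U, V, W → X.
Second slot: +2 each step; 31, 33, 35, 37, 39, 41 → 43.
Putting it together: {X, 43}.

{X, 43}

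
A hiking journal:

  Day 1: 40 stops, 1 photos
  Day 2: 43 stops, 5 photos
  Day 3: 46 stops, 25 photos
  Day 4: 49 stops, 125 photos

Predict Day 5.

Stops: +3 each step; 40, 43, 46, 49 → 52.
Photos — ×5 each step: 1, 5, 25, 125 → 625.
Putting it together: 52 stops, 625 photos.

52 stops, 625 photos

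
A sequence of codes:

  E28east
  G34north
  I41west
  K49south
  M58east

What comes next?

O68north

Letter: letters move forward 2 places in the alphabet; E, G, I, K, M → O.
Second component: differences are 6, 7, 8, … (increasing by 1 each time); 28, 34, 41, 49, 58 → 68.
Direction: east, north, west, south, east → north (repeats east → north → west → south).
Putting it together: O68north.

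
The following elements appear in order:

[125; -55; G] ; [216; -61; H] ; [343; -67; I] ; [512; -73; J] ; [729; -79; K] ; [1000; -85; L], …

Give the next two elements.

[1331; -91; M], [1728; -97; N]

First value goes 125, 216, 343, 512, 729, 1000 → 1331 → 1728 (perfect cubes: 5³, 6³, 7³, …).
Second value goes -55, -61, -67, -73, -79, -85 → -91 → -97 (−6 each step).
For the letter, letters move forward 1 place in the alphabet: G, H, I, J, K, L → M → N.
Putting the parts together: [1331; -91; M] and then [1728; -97; N].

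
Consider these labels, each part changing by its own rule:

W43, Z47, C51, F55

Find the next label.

Letter: W, Z, C, F → I (letters move forward 3 places in the alphabet, wrapping Z→A).
Second component — +4 each step: 43, 47, 51, 55 → 59.
So the next label is I59.

I59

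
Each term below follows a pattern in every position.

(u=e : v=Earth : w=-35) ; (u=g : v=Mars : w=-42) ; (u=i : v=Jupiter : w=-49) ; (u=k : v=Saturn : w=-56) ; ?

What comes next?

U — letters move forward 2 places in the alphabet: e, g, i, k → m.
V — runs through the planets Mercury→Neptune: Earth, Mars, Jupiter, Saturn → Uranus.
For the w, −7 each step: -35, -42, -49, -56 → -63.
So the next term is (u=m : v=Uranus : w=-63).

(u=m : v=Uranus : w=-63)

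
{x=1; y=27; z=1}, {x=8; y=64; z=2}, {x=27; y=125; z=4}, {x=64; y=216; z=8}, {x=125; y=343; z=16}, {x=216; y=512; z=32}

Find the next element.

X: 1, 8, 27, 64, 125, 216 → 343 (perfect cubes: 1³, 2³, 3³, …).
Y: perfect cubes: 3³, 4³, 5³, …; 27, 64, 125, 216, 343, 512 → 729.
Z: 1, 2, 4, 8, 16, 32 → 64 (×2 each step).
So the next element is {x=343; y=729; z=64}.

{x=343; y=729; z=64}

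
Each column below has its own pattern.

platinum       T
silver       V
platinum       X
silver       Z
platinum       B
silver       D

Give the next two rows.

Metal — alternates platinum ↔ silver: platinum, silver, platinum, silver, platinum, silver → platinum → silver.
Letter: letters move forward 2 places in the alphabet, wrapping Z→A; T, V, X, Z, B, D → F → H.
Putting the parts together: platinum  F and then silver  H.

platinum  F; silver  H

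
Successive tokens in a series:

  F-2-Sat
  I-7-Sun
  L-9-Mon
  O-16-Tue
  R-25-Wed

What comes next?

U-41-Thu

For the letter, letters move forward 3 places in the alphabet: F, I, L, O, R → U.
Second component: each term is the sum of the two before it, so 2, 7, 9, 16, 25 → 41.
Day: Sat, Sun, Mon, Tue, Wed → Thu (runs through the weekdays Mon→Sun).
Combining the parts gives U-41-Thu.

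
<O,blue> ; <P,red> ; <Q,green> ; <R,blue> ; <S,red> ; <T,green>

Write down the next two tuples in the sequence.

Letter: letters move forward 1 place in the alphabet, so O, P, Q, R, S, T → U → V.
Colour — repeats blue → red → green: blue, red, green, blue, red, green → blue → red.
Putting the parts together: <U,blue> and then <V,red>.

<U,blue>, <V,red>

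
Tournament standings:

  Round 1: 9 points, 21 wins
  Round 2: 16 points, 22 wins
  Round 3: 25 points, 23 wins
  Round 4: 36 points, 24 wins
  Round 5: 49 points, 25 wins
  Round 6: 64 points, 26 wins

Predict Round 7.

Points: perfect squares: 3², 4², 5², …, so 9, 16, 25, 36, 49, 64 → 81.
Wins: +1 each step; 21, 22, 23, 24, 25, 26 → 27.
Combining the parts gives 81 points, 27 wins.

81 points, 27 wins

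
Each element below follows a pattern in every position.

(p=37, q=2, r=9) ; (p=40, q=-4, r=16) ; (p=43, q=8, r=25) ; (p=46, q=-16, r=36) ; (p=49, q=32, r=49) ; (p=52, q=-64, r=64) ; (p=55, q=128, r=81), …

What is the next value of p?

P — +3 each step: 37, 40, 43, 46, 49, 52, 55 → 58.

58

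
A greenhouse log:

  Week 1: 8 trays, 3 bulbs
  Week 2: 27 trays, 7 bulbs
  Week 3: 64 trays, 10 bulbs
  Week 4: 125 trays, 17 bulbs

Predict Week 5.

Trays: 8, 27, 64, 125 → 216 (perfect cubes: 2³, 3³, 4³, …).
Bulbs — each term is the sum of the two before it: 3, 7, 10, 17 → 27.
Putting it together: 216 trays, 27 bulbs.

216 trays, 27 bulbs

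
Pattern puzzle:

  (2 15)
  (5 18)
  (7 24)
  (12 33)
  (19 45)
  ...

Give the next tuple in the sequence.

First value — each term is the sum of the two before it: 2, 5, 7, 12, 19 → 31.
Second value: 15, 18, 24, 33, 45 → 60 (differences are 3, 6, 9, … (increasing by 3 each time)).
Combining the parts gives (31 60).

(31 60)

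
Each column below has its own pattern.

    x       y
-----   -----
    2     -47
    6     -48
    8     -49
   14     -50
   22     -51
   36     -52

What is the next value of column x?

58

Column x: each term is the sum of the two before it, so 2, 6, 8, 14, 22, 36 → 58.
Column y: −1 each step, so -47, -48, -49, -50, -51, -52 → -53.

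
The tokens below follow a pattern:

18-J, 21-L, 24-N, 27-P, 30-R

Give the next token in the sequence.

First component — +3 each step: 18, 21, 24, 27, 30 → 33.
Letter: letters move forward 2 places in the alphabet; J, L, N, P, R → T.
So the next token is 33-T.

33-T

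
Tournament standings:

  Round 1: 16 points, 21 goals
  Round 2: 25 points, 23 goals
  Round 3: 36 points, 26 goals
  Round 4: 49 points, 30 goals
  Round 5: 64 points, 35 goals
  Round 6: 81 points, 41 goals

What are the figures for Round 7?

100 points, 48 goals

Points: perfect squares: 4², 5², 6², …, so 16, 25, 36, 49, 64, 81 → 100.
For the goals, differences are 2, 3, 4, … (increasing by 1 each time): 21, 23, 26, 30, 35, 41 → 48.
Putting it together: 100 points, 48 goals.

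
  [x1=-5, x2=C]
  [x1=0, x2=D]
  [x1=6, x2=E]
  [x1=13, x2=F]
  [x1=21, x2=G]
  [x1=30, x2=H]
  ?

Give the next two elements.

[x1=40, x2=I], [x1=51, x2=J]

X1 — differences are 5, 6, 7, … (increasing by 1 each time): -5, 0, 6, 13, 21, 30 → 40 → 51.
X2: letters move forward 1 place in the alphabet, so C, D, E, F, G, H → I → J.
Putting the parts together: [x1=40, x2=I] and then [x1=51, x2=J].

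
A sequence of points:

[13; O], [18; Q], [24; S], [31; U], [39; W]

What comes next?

For the first part, differences are 5, 6, 7, … (increasing by 1 each time): 13, 18, 24, 31, 39 → 48.
For the letter, letters move forward 2 places in the alphabet: O, Q, S, U, W → Y.
Combining the parts gives [48; Y].

[48; Y]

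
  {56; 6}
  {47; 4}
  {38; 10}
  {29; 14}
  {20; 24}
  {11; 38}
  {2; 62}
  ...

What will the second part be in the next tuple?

Second part: 6, 4, 10, 14, 24, 38, 62 → 100 (each term is the sum of the two before it).

100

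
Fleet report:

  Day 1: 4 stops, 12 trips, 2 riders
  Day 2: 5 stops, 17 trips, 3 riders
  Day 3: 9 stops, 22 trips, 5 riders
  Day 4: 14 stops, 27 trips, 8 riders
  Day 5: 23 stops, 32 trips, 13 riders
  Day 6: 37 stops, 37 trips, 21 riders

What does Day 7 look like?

Stops: each term is the sum of the two before it, so 4, 5, 9, 14, 23, 37 → 60.
For the trips, +5 each step: 12, 17, 22, 27, 32, 37 → 42.
Riders: each term is the sum of the two before it; 2, 3, 5, 8, 13, 21 → 34.
Combining the parts gives 60 stops, 42 trips, 34 riders.

60 stops, 42 trips, 34 riders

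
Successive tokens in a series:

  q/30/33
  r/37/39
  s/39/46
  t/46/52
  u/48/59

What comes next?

For the letter, letters move forward 1 place in the alphabet: q, r, s, t, u → v.
Second component goes 30, 37, 39, 46, 48 → 55 (alternating steps +7, +2, +7, +2, …).
Third component — alternating steps +6, +7, +6, +7, …: 33, 39, 46, 52, 59 → 65.
So the next token is v/55/65.

v/55/65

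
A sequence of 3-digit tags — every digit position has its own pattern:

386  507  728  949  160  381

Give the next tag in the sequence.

502

First digit: +2 each step, mod 10, so 3, 5, 7, 9, 1, 3 → 5.
Second digit goes 8, 0, 2, 4, 6, 8 → 0 (+2 each step, mod 10).
Third digit — +1 each step, mod 10: 6, 7, 8, 9, 0, 1 → 2.
Putting it together: 502.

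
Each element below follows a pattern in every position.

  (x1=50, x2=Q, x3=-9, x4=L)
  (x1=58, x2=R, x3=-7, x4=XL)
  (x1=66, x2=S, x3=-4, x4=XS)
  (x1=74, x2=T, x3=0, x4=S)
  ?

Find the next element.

X1 — +8 each step: 50, 58, 66, 74 → 82.
X2: Q, R, S, T → U (letters move forward 1 place in the alphabet).
X3: differences are 2, 3, 4, … (increasing by 1 each time), so -9, -7, -4, 0 → 5.
X4 goes L, XL, XS, S → M (runs through clothing sizes XS→XL).
So the next element is (x1=82, x2=U, x3=5, x4=M).

(x1=82, x2=U, x3=5, x4=M)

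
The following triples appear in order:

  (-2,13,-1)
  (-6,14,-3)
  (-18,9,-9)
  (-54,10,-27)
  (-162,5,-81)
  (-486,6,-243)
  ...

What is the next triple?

(-1458,1,-729)

First value: ×3 each step, so -2, -6, -18, -54, -162, -486 → -1458.
Second value goes 13, 14, 9, 10, 5, 6 → 1 (alternating steps +1, −5, +1, −5, …).
Third value — ×3 each step: -1, -3, -9, -27, -81, -243 → -729.
Combining the parts gives (-1458,1,-729).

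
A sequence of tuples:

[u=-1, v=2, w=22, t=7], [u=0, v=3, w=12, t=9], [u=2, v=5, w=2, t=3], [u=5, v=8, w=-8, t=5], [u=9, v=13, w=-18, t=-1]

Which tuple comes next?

[u=14, v=21, w=-28, t=1]

U: -1, 0, 2, 5, 9 → 14 (differences are 1, 2, 3, … (increasing by 1 each time)).
V: 2, 3, 5, 8, 13 → 21 (each term is the sum of the two before it).
W: 22, 12, 2, -8, -18 → -28 (−10 each step).
T: alternating steps +2, −6, +2, −6, …, so 7, 9, 3, 5, -1 → 1.
Putting it together: [u=14, v=21, w=-28, t=1].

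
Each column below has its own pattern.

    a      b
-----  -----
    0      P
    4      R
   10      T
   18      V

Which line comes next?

For the column a, differences are 4, 6, 8, … (increasing by 2 each time): 0, 4, 10, 18 → 28.
Column b: letters move forward 2 places in the alphabet, so P, R, T, V → X.
So the next line is 28  X.

28  X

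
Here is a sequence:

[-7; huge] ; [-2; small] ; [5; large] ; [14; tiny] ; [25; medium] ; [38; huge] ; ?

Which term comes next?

First component: differences are 5, 7, 9, … (increasing by 2 each time); -7, -2, 5, 14, 25, 38 → 53.
For the size, repeats huge → small → large → tiny → medium: huge, small, large, tiny, medium, huge → small.
Putting it together: [53; small].

[53; small]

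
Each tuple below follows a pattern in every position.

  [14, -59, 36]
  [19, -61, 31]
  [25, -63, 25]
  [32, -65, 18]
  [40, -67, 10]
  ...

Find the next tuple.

For the first part, differences are 5, 6, 7, … (increasing by 1 each time): 14, 19, 25, 32, 40 → 49.
Second part — −2 each step: -59, -61, -63, -65, -67 → -69.
Third part: together with the first part always sums to 50, so 36, 31, 25, 18, 10 → 1.
So the next tuple is [49, -69, 1].

[49, -69, 1]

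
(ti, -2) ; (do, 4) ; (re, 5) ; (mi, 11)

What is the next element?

Note: runs through the solfège scale do→ti, so ti, do, re, mi → fa.
Second entry: -2, 4, 5, 11 → 12 (alternating steps +6, +1, +6, +1, …).
Combining the parts gives (fa, 12).

(fa, 12)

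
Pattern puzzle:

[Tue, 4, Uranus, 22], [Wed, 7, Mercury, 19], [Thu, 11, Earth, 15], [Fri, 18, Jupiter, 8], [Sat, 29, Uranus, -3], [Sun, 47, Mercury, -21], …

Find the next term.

Day: Tue, Wed, Thu, Fri, Sat, Sun → Mon (runs through the weekdays Mon→Sun).
Second slot: 4, 7, 11, 18, 29, 47 → 76 (each term is the sum of the two before it).
Planet — repeats Uranus → Mercury → Earth → Jupiter: Uranus, Mercury, Earth, Jupiter, Uranus, Mercury → Earth.
For the fourth slot, together with the second slot always sums to 26: 22, 19, 15, 8, -3, -21 → -50.
So the next term is [Mon, 76, Earth, -50].

[Mon, 76, Earth, -50]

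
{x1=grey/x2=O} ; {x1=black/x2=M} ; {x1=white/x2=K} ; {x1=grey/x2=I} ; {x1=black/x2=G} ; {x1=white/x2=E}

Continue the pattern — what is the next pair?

For the x1, repeats grey → black → white: grey, black, white, grey, black, white → grey.
X2: letters move back 2 places in the alphabet, so O, M, K, I, G, E → C.
So the next pair is {x1=grey/x2=C}.

{x1=grey/x2=C}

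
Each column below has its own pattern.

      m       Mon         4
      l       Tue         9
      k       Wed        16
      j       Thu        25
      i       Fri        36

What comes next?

For the letter, letters move back 1 place in the alphabet: m, l, k, j, i → h.
Day — runs through the weekdays Mon→Sun: Mon, Tue, Wed, Thu, Fri → Sat.
Third component goes 4, 9, 16, 25, 36 → 49 (perfect squares: 2², 3², 4², …).
Combining the parts gives h  Sat  49.

h  Sat  49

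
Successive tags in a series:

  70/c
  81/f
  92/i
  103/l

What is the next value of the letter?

Letter: c, f, i, l → o (letters move forward 3 places in the alphabet).

o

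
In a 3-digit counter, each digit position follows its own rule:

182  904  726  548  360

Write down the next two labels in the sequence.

First digit goes 1, 9, 7, 5, 3 → 1 → 9 (−2 each step, mod 10).
Second digit: +2 each step, mod 10; 8, 0, 2, 4, 6 → 8 → 0.
Third digit: 2, 4, 6, 8, 0 → 2 → 4 (+2 each step, mod 10).
So the next two labels are 182 and 904.

182, 904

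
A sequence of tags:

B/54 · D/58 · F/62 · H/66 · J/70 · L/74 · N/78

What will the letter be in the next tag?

Letter: B, D, F, H, J, L, N → P (letters move forward 2 places in the alphabet).

P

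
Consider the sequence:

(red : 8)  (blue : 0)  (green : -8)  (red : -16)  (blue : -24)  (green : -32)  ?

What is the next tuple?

Colour goes red, blue, green, red, blue, green → red (repeats red → blue → green).
Second component: −8 each step; 8, 0, -8, -16, -24, -32 → -40.
Putting it together: (red : -40).

(red : -40)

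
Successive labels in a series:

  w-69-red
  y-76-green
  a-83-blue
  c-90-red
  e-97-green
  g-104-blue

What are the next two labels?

i-111-red, k-118-green

Letter — letters move forward 2 places in the alphabet, wrapping Z→A: w, y, a, c, e, g → i → k.
Second component: +7 each step; 69, 76, 83, 90, 97, 104 → 111 → 118.
Colour: repeats red → green → blue, so red, green, blue, red, green, blue → red → green.
Putting the parts together: i-111-red and then k-118-green.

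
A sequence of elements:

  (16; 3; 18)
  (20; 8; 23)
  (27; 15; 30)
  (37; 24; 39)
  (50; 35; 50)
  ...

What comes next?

For the first value, differences are 4, 7, 10, … (increasing by 3 each time): 16, 20, 27, 37, 50 → 66.
Second value: differences are 5, 7, 9, … (increasing by 2 each time), so 3, 8, 15, 24, 35 → 48.
Third value goes 18, 23, 30, 39, 50 → 63 (differences are 5, 7, 9, … (increasing by 2 each time)).
Putting it together: (66; 48; 63).

(66; 48; 63)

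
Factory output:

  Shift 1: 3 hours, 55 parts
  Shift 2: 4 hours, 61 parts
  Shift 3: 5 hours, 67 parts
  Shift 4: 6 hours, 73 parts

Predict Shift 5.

For the hours, +1 each step: 3, 4, 5, 6 → 7.
Parts: +6 each step, so 55, 61, 67, 73 → 79.
Combining the parts gives 7 hours, 79 parts.

7 hours, 79 parts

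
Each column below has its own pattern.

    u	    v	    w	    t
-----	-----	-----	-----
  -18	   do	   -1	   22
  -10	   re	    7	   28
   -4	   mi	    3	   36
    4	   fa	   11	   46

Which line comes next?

Column u goes -18, -10, -4, 4 → 10 (alternating steps +8, +6, +8, +6, …).
Column v — runs through the solfège scale do→ti: do, re, mi, fa → sol.
Column w: -1, 7, 3, 11 → 7 (alternating steps +8, −4, +8, −4, …).
Column t — differences are 6, 8, 10, … (increasing by 2 each time): 22, 28, 36, 46 → 58.
Putting it together: 10  sol  7  58.

10  sol  7  58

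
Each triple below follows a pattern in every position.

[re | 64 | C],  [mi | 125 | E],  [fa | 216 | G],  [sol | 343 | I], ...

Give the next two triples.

Note: re, mi, fa, sol → la → ti (runs through the solfège scale do→ti).
Second entry: 64, 125, 216, 343 → 512 → 729 (perfect cubes: 4³, 5³, 6³, …).
Letter goes C, E, G, I → K → M (letters move forward 2 places in the alphabet).
So the next two triples are [la | 512 | K] and [ti | 729 | M].

[la | 512 | K], [ti | 729 | M]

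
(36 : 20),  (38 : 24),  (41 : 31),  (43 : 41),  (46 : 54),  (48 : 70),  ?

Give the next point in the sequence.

For the first value, alternating steps +2, +3, +2, +3, …: 36, 38, 41, 43, 46, 48 → 51.
For the second value, differences are 4, 7, 10, … (increasing by 3 each time): 20, 24, 31, 41, 54, 70 → 89.
Putting it together: (51 : 89).

(51 : 89)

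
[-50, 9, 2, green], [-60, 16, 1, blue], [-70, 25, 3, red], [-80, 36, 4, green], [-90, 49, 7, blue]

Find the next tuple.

First slot: -50, -60, -70, -80, -90 → -100 (−10 each step).
For the second slot, perfect squares: 3², 4², 5², …: 9, 16, 25, 36, 49 → 64.
For the third slot, each term is the sum of the two before it: 2, 1, 3, 4, 7 → 11.
For the colour, repeats green → blue → red: green, blue, red, green, blue → red.
Combining the parts gives [-100, 64, 11, red].

[-100, 64, 11, red]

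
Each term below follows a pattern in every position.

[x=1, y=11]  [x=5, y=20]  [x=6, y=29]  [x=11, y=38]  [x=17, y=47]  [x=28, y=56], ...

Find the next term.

[x=45, y=65]

X: 1, 5, 6, 11, 17, 28 → 45 (each term is the sum of the two before it).
Y: 11, 20, 29, 38, 47, 56 → 65 (+9 each step).
So the next term is [x=45, y=65].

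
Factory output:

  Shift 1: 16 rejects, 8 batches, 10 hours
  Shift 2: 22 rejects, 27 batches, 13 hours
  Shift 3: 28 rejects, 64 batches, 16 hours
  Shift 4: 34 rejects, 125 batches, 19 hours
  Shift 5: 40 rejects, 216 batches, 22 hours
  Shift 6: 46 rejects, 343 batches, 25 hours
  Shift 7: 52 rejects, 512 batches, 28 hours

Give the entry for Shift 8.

58 rejects, 729 batches, 31 hours

Rejects: +6 each step, so 16, 22, 28, 34, 40, 46, 52 → 58.
For the batches, perfect cubes: 2³, 3³, 4³, …: 8, 27, 64, 125, 216, 343, 512 → 729.
Hours: +3 each step, so 10, 13, 16, 19, 22, 25, 28 → 31.
Putting it together: 58 rejects, 729 batches, 31 hours.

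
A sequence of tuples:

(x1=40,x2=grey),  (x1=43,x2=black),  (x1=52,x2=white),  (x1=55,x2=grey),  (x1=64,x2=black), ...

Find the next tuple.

X1: alternating steps +3, +9, +3, +9, …; 40, 43, 52, 55, 64 → 67.
X2: repeats grey → black → white, so grey, black, white, grey, black → white.
Combining the parts gives (x1=67,x2=white).

(x1=67,x2=white)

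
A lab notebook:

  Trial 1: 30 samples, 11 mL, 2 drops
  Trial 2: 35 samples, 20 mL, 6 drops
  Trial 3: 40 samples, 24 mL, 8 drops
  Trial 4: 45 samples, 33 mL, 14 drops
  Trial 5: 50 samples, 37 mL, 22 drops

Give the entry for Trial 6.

55 samples, 46 mL, 36 drops

Samples goes 30, 35, 40, 45, 50 → 55 (+5 each step).
ML goes 11, 20, 24, 33, 37 → 46 (alternating steps +9, +4, +9, +4, …).
Drops: each term is the sum of the two before it; 2, 6, 8, 14, 22 → 36.
Combining the parts gives 55 samples, 46 mL, 36 drops.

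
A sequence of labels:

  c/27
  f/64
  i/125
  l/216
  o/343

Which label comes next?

Letter: letters move forward 3 places in the alphabet; c, f, i, l, o → r.
For the second component, perfect cubes: 3³, 4³, 5³, …: 27, 64, 125, 216, 343 → 512.
Combining the parts gives r/512.

r/512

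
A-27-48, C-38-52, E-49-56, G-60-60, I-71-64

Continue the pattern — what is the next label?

K-82-68

Letter goes A, C, E, G, I → K (letters move forward 2 places in the alphabet).
Second component: 27, 38, 49, 60, 71 → 82 (+11 each step).
Third component: +4 each step, so 48, 52, 56, 60, 64 → 68.
So the next label is K-82-68.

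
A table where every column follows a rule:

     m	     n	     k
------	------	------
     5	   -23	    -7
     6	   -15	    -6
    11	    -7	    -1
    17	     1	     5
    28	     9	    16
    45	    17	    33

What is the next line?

Column m: each term is the sum of the two before it; 5, 6, 11, 17, 28, 45 → 73.
Column n: -23, -15, -7, 1, 9, 17 → 25 (+8 each step).
Column k goes -7, -6, -1, 5, 16, 33 → 61 (always 12 less than the column m).
So the next line is 73  25  61.

73  25  61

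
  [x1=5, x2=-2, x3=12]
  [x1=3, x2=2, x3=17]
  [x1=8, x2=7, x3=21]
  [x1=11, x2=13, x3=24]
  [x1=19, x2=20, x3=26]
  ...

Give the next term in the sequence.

[x1=30, x2=28, x3=27]

X1: 5, 3, 8, 11, 19 → 30 (each term is the sum of the two before it).
X2 — differences are 4, 5, 6, … (increasing by 1 each time): -2, 2, 7, 13, 20 → 28.
X3: 12, 17, 21, 24, 26 → 27 (differences are 5, 4, 3, … (decreasing by 1 each time)).
So the next term is [x1=30, x2=28, x3=27].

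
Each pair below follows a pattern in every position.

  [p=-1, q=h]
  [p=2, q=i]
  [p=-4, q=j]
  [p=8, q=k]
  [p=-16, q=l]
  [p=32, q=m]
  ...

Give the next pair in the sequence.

[p=-64, q=n]

P: ×(-2) each step; -1, 2, -4, 8, -16, 32 → -64.
Q goes h, i, j, k, l, m → n (letters move forward 1 place in the alphabet).
Combining the parts gives [p=-64, q=n].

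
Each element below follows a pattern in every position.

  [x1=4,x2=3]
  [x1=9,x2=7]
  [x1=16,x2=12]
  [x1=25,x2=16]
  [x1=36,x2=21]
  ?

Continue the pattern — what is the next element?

[x1=49,x2=25]

X1: perfect squares: 2², 3², 4², …, so 4, 9, 16, 25, 36 → 49.
X2: alternating steps +4, +5, +4, +5, …; 3, 7, 12, 16, 21 → 25.
Putting it together: [x1=49,x2=25].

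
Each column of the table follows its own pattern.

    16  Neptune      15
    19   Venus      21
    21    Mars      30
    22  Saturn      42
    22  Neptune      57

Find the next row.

For the first component, differences are 3, 2, 1, … (decreasing by 1 each time): 16, 19, 21, 22, 22 → 21.
Planet goes Neptune, Venus, Mars, Saturn, Neptune → Venus (repeats Neptune → Venus → Mars → Saturn).
Third component: differences are 6, 9, 12, … (increasing by 3 each time); 15, 21, 30, 42, 57 → 75.
Combining the parts gives 21  Venus  75.

21  Venus  75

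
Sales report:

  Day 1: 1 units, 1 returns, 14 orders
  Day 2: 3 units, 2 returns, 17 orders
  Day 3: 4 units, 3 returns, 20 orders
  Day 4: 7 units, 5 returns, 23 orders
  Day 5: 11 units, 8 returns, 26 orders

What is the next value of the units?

18

Units — each term is the sum of the two before it: 1, 3, 4, 7, 11 → 18.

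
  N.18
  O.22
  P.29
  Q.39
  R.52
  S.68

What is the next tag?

T.87

Letter: N, O, P, Q, R, S → T (letters move forward 1 place in the alphabet).
Second component — differences are 4, 7, 10, … (increasing by 3 each time): 18, 22, 29, 39, 52, 68 → 87.
Combining the parts gives T.87.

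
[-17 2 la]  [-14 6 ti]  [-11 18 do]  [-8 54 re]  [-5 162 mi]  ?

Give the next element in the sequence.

[-2 486 fa]

For the first value, +3 each step: -17, -14, -11, -8, -5 → -2.
Second value: ×3 each step, so 2, 6, 18, 54, 162 → 486.
Note: runs through the solfège scale do→ti; la, ti, do, re, mi → fa.
So the next element is [-2 486 fa].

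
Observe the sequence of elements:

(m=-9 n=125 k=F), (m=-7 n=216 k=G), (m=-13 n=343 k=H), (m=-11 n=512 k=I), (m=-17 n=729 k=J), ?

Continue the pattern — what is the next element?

M goes -9, -7, -13, -11, -17 → -15 (alternating steps +2, −6, +2, −6, …).
N — perfect cubes: 5³, 6³, 7³, …: 125, 216, 343, 512, 729 → 1000.
K: F, G, H, I, J → K (letters move forward 1 place in the alphabet).
Combining the parts gives (m=-15 n=1000 k=K).

(m=-15 n=1000 k=K)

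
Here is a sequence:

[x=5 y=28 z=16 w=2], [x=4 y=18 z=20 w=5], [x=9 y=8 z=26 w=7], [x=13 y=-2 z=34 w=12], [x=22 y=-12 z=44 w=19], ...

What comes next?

[x=35 y=-22 z=56 w=31]

For the x, each term is the sum of the two before it: 5, 4, 9, 13, 22 → 35.
Y — −10 each step: 28, 18, 8, -2, -12 → -22.
Z: 16, 20, 26, 34, 44 → 56 (differences are 4, 6, 8, … (increasing by 2 each time)).
For the w, each term is the sum of the two before it: 2, 5, 7, 12, 19 → 31.
Putting it together: [x=35 y=-22 z=56 w=31].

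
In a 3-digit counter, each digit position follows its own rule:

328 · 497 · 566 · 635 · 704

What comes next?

First digit goes 3, 4, 5, 6, 7 → 8 (+1 each step, mod 10).
Second digit — −3 each step, mod 10: 2, 9, 6, 3, 0 → 7.
For the third digit, −1 each step, mod 10: 8, 7, 6, 5, 4 → 3.
So the next tag is 873.

873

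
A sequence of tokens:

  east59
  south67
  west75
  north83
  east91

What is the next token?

south99

For the direction, repeats east → south → west → north: east, south, west, north, east → south.
Second component: +8 each step; 59, 67, 75, 83, 91 → 99.
Putting it together: south99.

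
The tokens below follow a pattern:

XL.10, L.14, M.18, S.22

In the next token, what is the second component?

26

Second component goes 10, 14, 18, 22 → 26 (+4 each step).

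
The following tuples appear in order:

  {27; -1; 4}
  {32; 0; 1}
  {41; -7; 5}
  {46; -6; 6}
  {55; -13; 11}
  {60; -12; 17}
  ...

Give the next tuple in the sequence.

{69; -19; 28}

First coordinate — alternating steps +5, +9, +5, +9, …: 27, 32, 41, 46, 55, 60 → 69.
Second coordinate: -1, 0, -7, -6, -13, -12 → -19 (alternating steps +1, −7, +1, −7, …).
For the third coordinate, each term is the sum of the two before it: 4, 1, 5, 6, 11, 17 → 28.
Putting it together: {69; -19; 28}.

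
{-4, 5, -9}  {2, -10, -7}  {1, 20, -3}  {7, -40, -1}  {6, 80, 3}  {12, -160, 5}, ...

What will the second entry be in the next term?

320

Second entry: 5, -10, 20, -40, 80, -160 → 320 (×(-2) each step).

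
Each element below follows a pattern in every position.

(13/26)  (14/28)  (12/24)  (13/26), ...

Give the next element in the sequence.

First coordinate: alternating steps +1, −2, +1, −2, …; 13, 14, 12, 13 → 11.
Second coordinate goes 26, 28, 24, 26 → 22 (always 2 × the first coordinate).
Combining the parts gives (11/22).

(11/22)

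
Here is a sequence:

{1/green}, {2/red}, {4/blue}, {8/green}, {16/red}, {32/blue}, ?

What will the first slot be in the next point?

First slot: ×2 each step, so 1, 2, 4, 8, 16, 32 → 64.

64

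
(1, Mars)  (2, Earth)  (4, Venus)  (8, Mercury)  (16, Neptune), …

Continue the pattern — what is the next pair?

(32, Uranus)

For the first component, ×2 each step: 1, 2, 4, 8, 16 → 32.
Planet — runs backward through the planets Mercury→Neptune: Mars, Earth, Venus, Mercury, Neptune → Uranus.
Putting it together: (32, Uranus).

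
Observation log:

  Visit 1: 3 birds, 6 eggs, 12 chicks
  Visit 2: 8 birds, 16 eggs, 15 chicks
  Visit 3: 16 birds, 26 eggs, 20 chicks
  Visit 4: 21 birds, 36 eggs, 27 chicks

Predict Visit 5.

29 birds, 46 eggs, 36 chicks

Birds goes 3, 8, 16, 21 → 29 (alternating steps +5, +8, +5, +8, …).
For the eggs, +10 each step: 6, 16, 26, 36 → 46.
Chicks goes 12, 15, 20, 27 → 36 (differences are 3, 5, 7, … (increasing by 2 each time)).
So the next line is 29 birds, 46 eggs, 36 chicks.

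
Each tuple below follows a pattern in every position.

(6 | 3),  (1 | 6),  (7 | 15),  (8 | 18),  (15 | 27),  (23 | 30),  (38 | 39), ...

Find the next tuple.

First entry — each term is the sum of the two before it: 6, 1, 7, 8, 15, 23, 38 → 61.
Second entry — alternating steps +3, +9, +3, +9, …: 3, 6, 15, 18, 27, 30, 39 → 42.
Combining the parts gives (61 | 42).

(61 | 42)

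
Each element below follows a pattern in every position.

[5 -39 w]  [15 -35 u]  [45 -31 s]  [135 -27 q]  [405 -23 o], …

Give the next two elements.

For the first component, ×3 each step: 5, 15, 45, 135, 405 → 1215 → 3645.
Second component: +4 each step; -39, -35, -31, -27, -23 → -19 → -15.
Letter goes w, u, s, q, o → m → k (letters move back 2 places in the alphabet).
Putting the parts together: [1215 -19 m] and then [3645 -15 k].

[1215 -19 m], [3645 -15 k]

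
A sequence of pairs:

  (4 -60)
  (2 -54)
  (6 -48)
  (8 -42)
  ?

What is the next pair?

First coordinate goes 4, 2, 6, 8 → 14 (each term is the sum of the two before it).
Second coordinate: +6 each step; -60, -54, -48, -42 → -36.
Putting it together: (14 -36).

(14 -36)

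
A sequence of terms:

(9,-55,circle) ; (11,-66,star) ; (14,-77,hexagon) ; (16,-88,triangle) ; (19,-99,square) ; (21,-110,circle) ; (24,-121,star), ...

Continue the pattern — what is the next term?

(26,-132,hexagon)

First value: 9, 11, 14, 16, 19, 21, 24 → 26 (alternating steps +2, +3, +2, +3, …).
Second value goes -55, -66, -77, -88, -99, -110, -121 → -132 (−11 each step).
Shape: circle, star, hexagon, triangle, square, circle, star → hexagon (repeats circle → star → hexagon → triangle → square).
So the next term is (26,-132,hexagon).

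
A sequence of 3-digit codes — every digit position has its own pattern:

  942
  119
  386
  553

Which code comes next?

First digit — +2 each step, mod 10: 9, 1, 3, 5 → 7.
Second digit goes 4, 1, 8, 5 → 2 (−3 each step, mod 10).
Third digit: −3 each step, mod 10; 2, 9, 6, 3 → 0.
So the next code is 720.

720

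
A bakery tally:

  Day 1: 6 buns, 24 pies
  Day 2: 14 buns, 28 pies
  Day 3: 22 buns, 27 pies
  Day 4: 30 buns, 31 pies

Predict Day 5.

Buns goes 6, 14, 22, 30 → 38 (+8 each step).
Pies: alternating steps +4, −1, +4, −1, …; 24, 28, 27, 31 → 30.
Putting it together: 38 buns, 30 pies.

38 buns, 30 pies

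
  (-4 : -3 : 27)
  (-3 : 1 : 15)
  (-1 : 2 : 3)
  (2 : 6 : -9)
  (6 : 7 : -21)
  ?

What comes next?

(11 : 11 : -33)

First entry: differences are 1, 2, 3, … (increasing by 1 each time), so -4, -3, -1, 2, 6 → 11.
Second entry: alternating steps +4, +1, +4, +1, …; -3, 1, 2, 6, 7 → 11.
Third entry: −12 each step, so 27, 15, 3, -9, -21 → -33.
So the next triple is (11 : 11 : -33).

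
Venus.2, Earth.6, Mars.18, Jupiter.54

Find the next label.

Saturn.162

Planet: runs through the planets Mercury→Neptune, so Venus, Earth, Mars, Jupiter → Saturn.
Second component: ×3 each step; 2, 6, 18, 54 → 162.
Putting it together: Saturn.162.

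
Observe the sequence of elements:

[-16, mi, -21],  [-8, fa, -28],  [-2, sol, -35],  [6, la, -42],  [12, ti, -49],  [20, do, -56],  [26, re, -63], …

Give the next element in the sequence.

[34, mi, -70]

First part — alternating steps +8, +6, +8, +6, …: -16, -8, -2, 6, 12, 20, 26 → 34.
For the note, runs through the solfège scale do→ti: mi, fa, sol, la, ti, do, re → mi.
Third part — −7 each step: -21, -28, -35, -42, -49, -56, -63 → -70.
Putting it together: [34, mi, -70].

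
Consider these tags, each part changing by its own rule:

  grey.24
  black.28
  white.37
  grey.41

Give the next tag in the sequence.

black.50

For the shade, repeats grey → black → white: grey, black, white, grey → black.
For the second component, alternating steps +4, +9, +4, +9, …: 24, 28, 37, 41 → 50.
Combining the parts gives black.50.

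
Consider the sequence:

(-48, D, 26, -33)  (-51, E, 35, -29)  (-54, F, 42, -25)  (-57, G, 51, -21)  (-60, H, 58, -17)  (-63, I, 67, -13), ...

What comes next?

First component: −3 each step, so -48, -51, -54, -57, -60, -63 → -66.
Letter goes D, E, F, G, H, I → J (letters move forward 1 place in the alphabet).
For the third component, alternating steps +9, +7, +9, +7, …: 26, 35, 42, 51, 58, 67 → 74.
Fourth component: +4 each step, so -33, -29, -25, -21, -17, -13 → -9.
So the next 4-tuple is (-66, J, 74, -9).

(-66, J, 74, -9)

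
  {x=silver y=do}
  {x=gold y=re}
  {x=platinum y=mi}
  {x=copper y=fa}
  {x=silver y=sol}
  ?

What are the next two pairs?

{x=gold y=la}, {x=platinum y=ti}

For the x, repeats silver → gold → platinum → copper: silver, gold, platinum, copper, silver → gold → platinum.
Y: do, re, mi, fa, sol → la → ti (runs through the solfège scale do→ti).
Putting the parts together: {x=gold y=la} and then {x=platinum y=ti}.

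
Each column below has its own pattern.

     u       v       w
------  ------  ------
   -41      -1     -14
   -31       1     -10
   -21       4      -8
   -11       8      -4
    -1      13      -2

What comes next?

9  19  2

Column u: +10 each step, so -41, -31, -21, -11, -1 → 9.
Column v: differences are 2, 3, 4, … (increasing by 1 each time), so -1, 1, 4, 8, 13 → 19.
Column w — alternating steps +4, +2, +4, +2, …: -14, -10, -8, -4, -2 → 2.
So the next line is 9  19  2.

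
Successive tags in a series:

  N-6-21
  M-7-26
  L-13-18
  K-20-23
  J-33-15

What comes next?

I-53-20

For the letter, letters move back 1 place in the alphabet: N, M, L, K, J → I.
Second component goes 6, 7, 13, 20, 33 → 53 (each term is the sum of the two before it).
Third component goes 21, 26, 18, 23, 15 → 20 (alternating steps +5, −8, +5, −8, …).
Putting it together: I-53-20.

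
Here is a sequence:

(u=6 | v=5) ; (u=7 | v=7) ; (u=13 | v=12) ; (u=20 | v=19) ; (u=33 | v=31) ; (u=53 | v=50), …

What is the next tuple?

U: each term is the sum of the two before it, so 6, 7, 13, 20, 33, 53 → 86.
V goes 5, 7, 12, 19, 31, 50 → 81 (each term is the sum of the two before it).
Combining the parts gives (u=86 | v=81).

(u=86 | v=81)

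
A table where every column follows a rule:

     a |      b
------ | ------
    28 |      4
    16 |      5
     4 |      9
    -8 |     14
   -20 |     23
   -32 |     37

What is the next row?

-44  60

Column a goes 28, 16, 4, -8, -20, -32 → -44 (−12 each step).
Column b: 4, 5, 9, 14, 23, 37 → 60 (each term is the sum of the two before it).
Putting it together: -44  60.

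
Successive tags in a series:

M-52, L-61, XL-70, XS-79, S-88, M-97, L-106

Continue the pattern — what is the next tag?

XL-115

For the size, repeats M → L → XL → XS → S: M, L, XL, XS, S, M, L → XL.
Second component: +9 each step, so 52, 61, 70, 79, 88, 97, 106 → 115.
Putting it together: XL-115.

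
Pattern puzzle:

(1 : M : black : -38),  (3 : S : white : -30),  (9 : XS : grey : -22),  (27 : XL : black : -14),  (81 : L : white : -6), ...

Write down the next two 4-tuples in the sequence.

For the first slot, ×3 each step: 1, 3, 9, 27, 81 → 243 → 729.
Size goes M, S, XS, XL, L → M → S (runs backward through clothing sizes XS→XL).
Shade: repeats black → white → grey, so black, white, grey, black, white → grey → black.
Fourth slot goes -38, -30, -22, -14, -6 → 2 → 10 (+8 each step).
So the next two 4-tuples are (243 : M : grey : 2) and (729 : S : black : 10).

(243 : M : grey : 2), (729 : S : black : 10)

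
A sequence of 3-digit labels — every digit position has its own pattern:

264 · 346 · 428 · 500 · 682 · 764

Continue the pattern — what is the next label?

846

For the first digit, +1 each step, mod 10: 2, 3, 4, 5, 6, 7 → 8.
Second digit — −2 each step, mod 10: 6, 4, 2, 0, 8, 6 → 4.
Third digit: +2 each step, mod 10; 4, 6, 8, 0, 2, 4 → 6.
Putting it together: 846.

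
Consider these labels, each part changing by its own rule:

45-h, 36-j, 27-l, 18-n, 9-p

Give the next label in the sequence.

0-r

First component goes 45, 36, 27, 18, 9 → 0 (−9 each step).
Letter goes h, j, l, n, p → r (letters move forward 2 places in the alphabet).
Combining the parts gives 0-r.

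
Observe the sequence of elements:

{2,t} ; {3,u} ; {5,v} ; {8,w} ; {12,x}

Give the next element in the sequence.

{17,y}

First component: 2, 3, 5, 8, 12 → 17 (differences are 1, 2, 3, … (increasing by 1 each time)).
Letter: letters move forward 1 place in the alphabet; t, u, v, w, x → y.
Combining the parts gives {17,y}.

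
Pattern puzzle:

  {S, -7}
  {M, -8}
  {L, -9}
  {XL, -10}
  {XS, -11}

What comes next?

Size: S, M, L, XL, XS → S (runs through clothing sizes XS→XL).
For the second value, −1 each step: -7, -8, -9, -10, -11 → -12.
Putting it together: {S, -12}.

{S, -12}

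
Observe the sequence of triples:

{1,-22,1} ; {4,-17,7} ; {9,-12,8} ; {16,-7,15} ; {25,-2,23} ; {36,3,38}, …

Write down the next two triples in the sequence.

{49,8,61}, {64,13,99}

First coordinate goes 1, 4, 9, 16, 25, 36 → 49 → 64 (perfect squares: 1², 2², 3², …).
Second coordinate: -22, -17, -12, -7, -2, 3 → 8 → 13 (+5 each step).
Third coordinate: each term is the sum of the two before it, so 1, 7, 8, 15, 23, 38 → 61 → 99.
So the next two triples are {49,8,61} and {64,13,99}.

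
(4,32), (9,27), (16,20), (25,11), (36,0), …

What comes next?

(49,-13)

First slot — perfect squares: 2², 3², 4², …: 4, 9, 16, 25, 36 → 49.
For the second slot, together with the first slot always sums to 36: 32, 27, 20, 11, 0 → -13.
Combining the parts gives (49,-13).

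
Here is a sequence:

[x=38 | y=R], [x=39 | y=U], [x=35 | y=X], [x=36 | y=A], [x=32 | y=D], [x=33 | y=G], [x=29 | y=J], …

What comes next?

[x=30 | y=M]

X: 38, 39, 35, 36, 32, 33, 29 → 30 (alternating steps +1, −4, +1, −4, …).
Y: letters move forward 3 places in the alphabet, wrapping Z→A; R, U, X, A, D, G, J → M.
Combining the parts gives [x=30 | y=M].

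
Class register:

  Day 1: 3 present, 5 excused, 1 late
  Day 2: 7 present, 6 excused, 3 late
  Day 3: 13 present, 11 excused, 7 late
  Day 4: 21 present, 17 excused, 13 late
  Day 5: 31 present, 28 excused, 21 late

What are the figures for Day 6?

Present — differences are 4, 6, 8, … (increasing by 2 each time): 3, 7, 13, 21, 31 → 43.
Excused — each term is the sum of the two before it: 5, 6, 11, 17, 28 → 45.
Late: 1, 3, 7, 13, 21 → 31 (always the previous value of the present).
So the next line is 43 present, 45 excused, 31 late.

43 present, 45 excused, 31 late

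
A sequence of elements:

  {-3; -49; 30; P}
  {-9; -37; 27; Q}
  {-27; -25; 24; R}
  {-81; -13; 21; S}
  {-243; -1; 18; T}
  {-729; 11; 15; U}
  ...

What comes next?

For the first slot, ×3 each step: -3, -9, -27, -81, -243, -729 → -2187.
For the second slot, +12 each step: -49, -37, -25, -13, -1, 11 → 23.
Third slot: −3 each step; 30, 27, 24, 21, 18, 15 → 12.
Letter — letters move forward 1 place in the alphabet: P, Q, R, S, T, U → V.
Putting it together: {-2187; 23; 12; V}.

{-2187; 23; 12; V}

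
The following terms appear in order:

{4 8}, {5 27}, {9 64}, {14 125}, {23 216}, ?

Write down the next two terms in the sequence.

First value — each term is the sum of the two before it: 4, 5, 9, 14, 23 → 37 → 60.
Second value: perfect cubes: 2³, 3³, 4³, …, so 8, 27, 64, 125, 216 → 343 → 512.
So the next two terms are {37 343} and {60 512}.

{37 343}, {60 512}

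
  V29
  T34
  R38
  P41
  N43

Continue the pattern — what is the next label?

L44

Letter: letters move back 2 places in the alphabet, so V, T, R, P, N → L.
Second component: 29, 34, 38, 41, 43 → 44 (differences are 5, 4, 3, … (decreasing by 1 each time)).
Putting it together: L44.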